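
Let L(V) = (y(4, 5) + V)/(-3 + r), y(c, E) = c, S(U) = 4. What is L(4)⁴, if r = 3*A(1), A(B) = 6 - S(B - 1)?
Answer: 4096/81 ≈ 50.568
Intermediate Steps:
A(B) = 2 (A(B) = 6 - 1*4 = 6 - 4 = 2)
r = 6 (r = 3*2 = 6)
L(V) = 4/3 + V/3 (L(V) = (4 + V)/(-3 + 6) = (4 + V)/3 = (4 + V)*(⅓) = 4/3 + V/3)
L(4)⁴ = (4/3 + (⅓)*4)⁴ = (4/3 + 4/3)⁴ = (8/3)⁴ = 4096/81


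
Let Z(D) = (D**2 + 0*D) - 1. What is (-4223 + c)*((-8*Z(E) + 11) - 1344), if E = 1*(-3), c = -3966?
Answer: 11440033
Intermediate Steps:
E = -3
Z(D) = -1 + D**2 (Z(D) = (D**2 + 0) - 1 = D**2 - 1 = -1 + D**2)
(-4223 + c)*((-8*Z(E) + 11) - 1344) = (-4223 - 3966)*((-8*(-1 + (-3)**2) + 11) - 1344) = -8189*((-8*(-1 + 9) + 11) - 1344) = -8189*((-8*8 + 11) - 1344) = -8189*((-64 + 11) - 1344) = -8189*(-53 - 1344) = -8189*(-1397) = 11440033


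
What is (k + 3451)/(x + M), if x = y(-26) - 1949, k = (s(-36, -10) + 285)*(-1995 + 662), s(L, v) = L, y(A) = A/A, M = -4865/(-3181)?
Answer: 1044850346/6191723 ≈ 168.75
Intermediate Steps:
M = 4865/3181 (M = -4865*(-1/3181) = 4865/3181 ≈ 1.5294)
y(A) = 1
k = -331917 (k = (-36 + 285)*(-1995 + 662) = 249*(-1333) = -331917)
x = -1948 (x = 1 - 1949 = -1948)
(k + 3451)/(x + M) = (-331917 + 3451)/(-1948 + 4865/3181) = -328466/(-6191723/3181) = -328466*(-3181/6191723) = 1044850346/6191723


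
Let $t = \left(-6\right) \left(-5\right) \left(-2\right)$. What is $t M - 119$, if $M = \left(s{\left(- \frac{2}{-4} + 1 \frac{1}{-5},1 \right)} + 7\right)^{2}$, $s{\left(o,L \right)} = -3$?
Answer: $-1079$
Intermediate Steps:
$M = 16$ ($M = \left(-3 + 7\right)^{2} = 4^{2} = 16$)
$t = -60$ ($t = 30 \left(-2\right) = -60$)
$t M - 119 = \left(-60\right) 16 - 119 = -960 - 119 = -1079$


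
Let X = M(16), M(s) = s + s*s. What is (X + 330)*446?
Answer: 268492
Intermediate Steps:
M(s) = s + s²
X = 272 (X = 16*(1 + 16) = 16*17 = 272)
(X + 330)*446 = (272 + 330)*446 = 602*446 = 268492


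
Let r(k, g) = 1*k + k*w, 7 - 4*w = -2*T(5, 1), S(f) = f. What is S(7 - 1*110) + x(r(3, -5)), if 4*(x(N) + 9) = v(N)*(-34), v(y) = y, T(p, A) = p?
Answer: -1967/8 ≈ -245.88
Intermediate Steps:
w = 17/4 (w = 7/4 - (-1)*5/2 = 7/4 - ¼*(-10) = 7/4 + 5/2 = 17/4 ≈ 4.2500)
r(k, g) = 21*k/4 (r(k, g) = 1*k + k*(17/4) = k + 17*k/4 = 21*k/4)
x(N) = -9 - 17*N/2 (x(N) = -9 + (N*(-34))/4 = -9 + (-34*N)/4 = -9 - 17*N/2)
S(7 - 1*110) + x(r(3, -5)) = (7 - 1*110) + (-9 - 357*3/8) = (7 - 110) + (-9 - 17/2*63/4) = -103 + (-9 - 1071/8) = -103 - 1143/8 = -1967/8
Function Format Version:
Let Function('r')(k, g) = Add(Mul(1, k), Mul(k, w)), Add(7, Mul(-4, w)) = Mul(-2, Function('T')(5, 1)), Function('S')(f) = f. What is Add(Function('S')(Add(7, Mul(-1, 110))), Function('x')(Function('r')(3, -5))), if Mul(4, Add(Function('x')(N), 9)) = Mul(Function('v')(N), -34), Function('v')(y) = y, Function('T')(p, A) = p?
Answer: Rational(-1967, 8) ≈ -245.88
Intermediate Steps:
w = Rational(17, 4) (w = Add(Rational(7, 4), Mul(Rational(-1, 4), Mul(-2, 5))) = Add(Rational(7, 4), Mul(Rational(-1, 4), -10)) = Add(Rational(7, 4), Rational(5, 2)) = Rational(17, 4) ≈ 4.2500)
Function('r')(k, g) = Mul(Rational(21, 4), k) (Function('r')(k, g) = Add(Mul(1, k), Mul(k, Rational(17, 4))) = Add(k, Mul(Rational(17, 4), k)) = Mul(Rational(21, 4), k))
Function('x')(N) = Add(-9, Mul(Rational(-17, 2), N)) (Function('x')(N) = Add(-9, Mul(Rational(1, 4), Mul(N, -34))) = Add(-9, Mul(Rational(1, 4), Mul(-34, N))) = Add(-9, Mul(Rational(-17, 2), N)))
Add(Function('S')(Add(7, Mul(-1, 110))), Function('x')(Function('r')(3, -5))) = Add(Add(7, Mul(-1, 110)), Add(-9, Mul(Rational(-17, 2), Mul(Rational(21, 4), 3)))) = Add(Add(7, -110), Add(-9, Mul(Rational(-17, 2), Rational(63, 4)))) = Add(-103, Add(-9, Rational(-1071, 8))) = Add(-103, Rational(-1143, 8)) = Rational(-1967, 8)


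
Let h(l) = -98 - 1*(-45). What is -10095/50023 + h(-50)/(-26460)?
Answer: -264462481/1323608580 ≈ -0.19980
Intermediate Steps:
h(l) = -53 (h(l) = -98 + 45 = -53)
-10095/50023 + h(-50)/(-26460) = -10095/50023 - 53/(-26460) = -10095*1/50023 - 53*(-1/26460) = -10095/50023 + 53/26460 = -264462481/1323608580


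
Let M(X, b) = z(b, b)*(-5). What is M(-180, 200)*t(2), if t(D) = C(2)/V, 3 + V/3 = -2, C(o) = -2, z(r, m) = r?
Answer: -400/3 ≈ -133.33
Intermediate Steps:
V = -15 (V = -9 + 3*(-2) = -9 - 6 = -15)
M(X, b) = -5*b (M(X, b) = b*(-5) = -5*b)
t(D) = 2/15 (t(D) = -2/(-15) = -2*(-1/15) = 2/15)
M(-180, 200)*t(2) = -5*200*(2/15) = -1000*2/15 = -400/3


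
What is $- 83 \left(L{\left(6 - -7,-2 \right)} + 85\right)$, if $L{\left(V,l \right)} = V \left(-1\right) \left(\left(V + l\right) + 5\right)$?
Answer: $10209$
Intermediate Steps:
$L{\left(V,l \right)} = - V \left(5 + V + l\right)$
$- 83 \left(L{\left(6 - -7,-2 \right)} + 85\right) = - 83 \left(- \left(6 - -7\right) \left(5 + \left(6 - -7\right) - 2\right) + 85\right) = - 83 \left(- \left(6 + 7\right) \left(5 + \left(6 + 7\right) - 2\right) + 85\right) = - 83 \left(\left(-1\right) 13 \left(5 + 13 - 2\right) + 85\right) = - 83 \left(\left(-1\right) 13 \cdot 16 + 85\right) = - 83 \left(-208 + 85\right) = \left(-83\right) \left(-123\right) = 10209$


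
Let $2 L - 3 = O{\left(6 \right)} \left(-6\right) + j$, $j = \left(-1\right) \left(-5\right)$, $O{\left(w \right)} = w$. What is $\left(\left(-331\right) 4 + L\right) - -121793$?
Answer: $120455$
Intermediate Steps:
$j = 5$
$L = -14$ ($L = \frac{3}{2} + \frac{6 \left(-6\right) + 5}{2} = \frac{3}{2} + \frac{-36 + 5}{2} = \frac{3}{2} + \frac{1}{2} \left(-31\right) = \frac{3}{2} - \frac{31}{2} = -14$)
$\left(\left(-331\right) 4 + L\right) - -121793 = \left(\left(-331\right) 4 - 14\right) - -121793 = \left(-1324 - 14\right) + 121793 = -1338 + 121793 = 120455$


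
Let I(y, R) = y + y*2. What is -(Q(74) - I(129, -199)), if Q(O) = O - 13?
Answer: 326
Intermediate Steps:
I(y, R) = 3*y (I(y, R) = y + 2*y = 3*y)
Q(O) = -13 + O
-(Q(74) - I(129, -199)) = -((-13 + 74) - 3*129) = -(61 - 1*387) = -(61 - 387) = -1*(-326) = 326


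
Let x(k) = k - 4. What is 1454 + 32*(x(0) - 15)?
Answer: 846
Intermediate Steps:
x(k) = -4 + k
1454 + 32*(x(0) - 15) = 1454 + 32*((-4 + 0) - 15) = 1454 + 32*(-4 - 15) = 1454 + 32*(-19) = 1454 - 608 = 846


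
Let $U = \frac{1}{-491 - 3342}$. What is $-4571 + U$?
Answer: $- \frac{17520644}{3833} \approx -4571.0$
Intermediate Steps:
$U = - \frac{1}{3833}$ ($U = \frac{1}{-3833} = - \frac{1}{3833} \approx -0.00026089$)
$-4571 + U = -4571 - \frac{1}{3833} = - \frac{17520644}{3833}$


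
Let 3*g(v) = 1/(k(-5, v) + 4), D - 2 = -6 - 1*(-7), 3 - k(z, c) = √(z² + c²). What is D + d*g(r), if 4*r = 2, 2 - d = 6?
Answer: 743/285 - 8*√101/285 ≈ 2.3249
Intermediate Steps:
d = -4 (d = 2 - 1*6 = 2 - 6 = -4)
r = ½ (r = (¼)*2 = ½ ≈ 0.50000)
k(z, c) = 3 - √(c² + z²) (k(z, c) = 3 - √(z² + c²) = 3 - √(c² + z²))
D = 3 (D = 2 + (-6 - 1*(-7)) = 2 + (-6 + 7) = 2 + 1 = 3)
g(v) = 1/(3*(7 - √(25 + v²))) (g(v) = 1/(3*((3 - √(v² + (-5)²)) + 4)) = 1/(3*((3 - √(v² + 25)) + 4)) = 1/(3*((3 - √(25 + v²)) + 4)) = 1/(3*(7 - √(25 + v²))))
D + d*g(r) = 3 - (-4)/(-21 + 3*√(25 + (½)²)) = 3 - (-4)/(-21 + 3*√(25 + ¼)) = 3 - (-4)/(-21 + 3*√(101/4)) = 3 - (-4)/(-21 + 3*(√101/2)) = 3 - (-4)/(-21 + 3*√101/2) = 3 + 4/(-21 + 3*√101/2)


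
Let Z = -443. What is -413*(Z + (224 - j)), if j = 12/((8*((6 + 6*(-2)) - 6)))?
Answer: 723163/8 ≈ 90395.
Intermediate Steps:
j = -⅛ (j = 12/((8*((6 - 12) - 6))) = 12/((8*(-6 - 6))) = 12/((8*(-12))) = 12/(-96) = 12*(-1/96) = -⅛ ≈ -0.12500)
-413*(Z + (224 - j)) = -413*(-443 + (224 - 1*(-⅛))) = -413*(-443 + (224 + ⅛)) = -413*(-443 + 1793/8) = -413*(-1751/8) = 723163/8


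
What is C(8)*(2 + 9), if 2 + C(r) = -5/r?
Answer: -231/8 ≈ -28.875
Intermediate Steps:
C(r) = -2 - 5/r
C(8)*(2 + 9) = (-2 - 5/8)*(2 + 9) = (-2 - 5*1/8)*11 = (-2 - 5/8)*11 = -21/8*11 = -231/8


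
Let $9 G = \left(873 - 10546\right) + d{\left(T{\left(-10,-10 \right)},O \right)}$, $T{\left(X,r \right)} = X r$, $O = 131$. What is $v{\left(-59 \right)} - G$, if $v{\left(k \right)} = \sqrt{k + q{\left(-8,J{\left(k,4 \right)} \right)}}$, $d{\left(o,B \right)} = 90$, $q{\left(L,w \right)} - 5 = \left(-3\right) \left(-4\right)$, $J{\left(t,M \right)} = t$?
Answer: $\frac{9583}{9} + i \sqrt{42} \approx 1064.8 + 6.4807 i$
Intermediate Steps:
$q{\left(L,w \right)} = 17$ ($q{\left(L,w \right)} = 5 - -12 = 5 + 12 = 17$)
$G = - \frac{9583}{9}$ ($G = \frac{\left(873 - 10546\right) + 90}{9} = \frac{-9673 + 90}{9} = \frac{1}{9} \left(-9583\right) = - \frac{9583}{9} \approx -1064.8$)
$v{\left(k \right)} = \sqrt{17 + k}$ ($v{\left(k \right)} = \sqrt{k + 17} = \sqrt{17 + k}$)
$v{\left(-59 \right)} - G = \sqrt{17 - 59} - - \frac{9583}{9} = \sqrt{-42} + \frac{9583}{9} = i \sqrt{42} + \frac{9583}{9} = \frac{9583}{9} + i \sqrt{42}$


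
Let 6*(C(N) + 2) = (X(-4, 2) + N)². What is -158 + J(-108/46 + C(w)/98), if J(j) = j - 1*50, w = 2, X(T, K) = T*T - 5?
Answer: -2841133/13524 ≈ -210.08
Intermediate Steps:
X(T, K) = -5 + T² (X(T, K) = T² - 5 = -5 + T²)
C(N) = -2 + (11 + N)²/6 (C(N) = -2 + ((-5 + (-4)²) + N)²/6 = -2 + ((-5 + 16) + N)²/6 = -2 + (11 + N)²/6)
J(j) = -50 + j (J(j) = j - 50 = -50 + j)
-158 + J(-108/46 + C(w)/98) = -158 + (-50 + (-108/46 + (-2 + (11 + 2)²/6)/98)) = -158 + (-50 + (-108*1/46 + (-2 + (⅙)*13²)*(1/98))) = -158 + (-50 + (-54/23 + (-2 + (⅙)*169)*(1/98))) = -158 + (-50 + (-54/23 + (-2 + 169/6)*(1/98))) = -158 + (-50 + (-54/23 + (157/6)*(1/98))) = -158 + (-50 + (-54/23 + 157/588)) = -158 + (-50 - 28141/13524) = -158 - 704341/13524 = -2841133/13524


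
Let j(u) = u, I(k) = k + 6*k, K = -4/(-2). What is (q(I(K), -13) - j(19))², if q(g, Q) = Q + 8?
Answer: 576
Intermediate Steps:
K = 2 (K = -4*(-½) = 2)
I(k) = 7*k
q(g, Q) = 8 + Q
(q(I(K), -13) - j(19))² = ((8 - 13) - 1*19)² = (-5 - 19)² = (-24)² = 576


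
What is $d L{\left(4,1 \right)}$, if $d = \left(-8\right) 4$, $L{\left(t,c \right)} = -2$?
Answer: $64$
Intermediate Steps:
$d = -32$
$d L{\left(4,1 \right)} = \left(-32\right) \left(-2\right) = 64$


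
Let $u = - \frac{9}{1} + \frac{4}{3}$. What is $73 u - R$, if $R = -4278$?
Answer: $\frac{11155}{3} \approx 3718.3$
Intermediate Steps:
$u = - \frac{23}{3}$ ($u = \left(-9\right) 1 + 4 \cdot \frac{1}{3} = -9 + \frac{4}{3} = - \frac{23}{3} \approx -7.6667$)
$73 u - R = 73 \left(- \frac{23}{3}\right) - -4278 = - \frac{1679}{3} + 4278 = \frac{11155}{3}$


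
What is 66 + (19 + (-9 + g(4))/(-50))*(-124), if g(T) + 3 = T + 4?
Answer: -57498/25 ≈ -2299.9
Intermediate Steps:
g(T) = 1 + T (g(T) = -3 + (T + 4) = -3 + (4 + T) = 1 + T)
66 + (19 + (-9 + g(4))/(-50))*(-124) = 66 + (19 + (-9 + (1 + 4))/(-50))*(-124) = 66 + (19 + (-9 + 5)*(-1/50))*(-124) = 66 + (19 - 4*(-1/50))*(-124) = 66 + (19 + 2/25)*(-124) = 66 + (477/25)*(-124) = 66 - 59148/25 = -57498/25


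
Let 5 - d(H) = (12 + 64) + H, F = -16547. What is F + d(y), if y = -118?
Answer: -16500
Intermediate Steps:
d(H) = -71 - H (d(H) = 5 - ((12 + 64) + H) = 5 - (76 + H) = 5 + (-76 - H) = -71 - H)
F + d(y) = -16547 + (-71 - 1*(-118)) = -16547 + (-71 + 118) = -16547 + 47 = -16500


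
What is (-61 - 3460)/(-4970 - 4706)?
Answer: 3521/9676 ≈ 0.36389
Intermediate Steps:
(-61 - 3460)/(-4970 - 4706) = -3521/(-9676) = -3521*(-1/9676) = 3521/9676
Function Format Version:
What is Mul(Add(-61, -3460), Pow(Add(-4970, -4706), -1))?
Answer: Rational(3521, 9676) ≈ 0.36389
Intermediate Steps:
Mul(Add(-61, -3460), Pow(Add(-4970, -4706), -1)) = Mul(-3521, Pow(-9676, -1)) = Mul(-3521, Rational(-1, 9676)) = Rational(3521, 9676)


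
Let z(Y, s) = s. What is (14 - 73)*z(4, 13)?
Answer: -767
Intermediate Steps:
(14 - 73)*z(4, 13) = (14 - 73)*13 = -59*13 = -767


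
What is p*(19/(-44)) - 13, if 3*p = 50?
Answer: -1333/66 ≈ -20.197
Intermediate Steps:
p = 50/3 (p = (⅓)*50 = 50/3 ≈ 16.667)
p*(19/(-44)) - 13 = 50*(19/(-44))/3 - 13 = 50*(19*(-1/44))/3 - 13 = (50/3)*(-19/44) - 13 = -475/66 - 13 = -1333/66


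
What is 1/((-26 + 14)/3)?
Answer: -¼ ≈ -0.25000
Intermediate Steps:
1/((-26 + 14)/3) = 1/((⅓)*(-12)) = 1/(-4) = -¼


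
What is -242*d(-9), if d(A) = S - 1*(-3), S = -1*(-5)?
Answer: -1936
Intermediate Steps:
S = 5
d(A) = 8 (d(A) = 5 - 1*(-3) = 5 + 3 = 8)
-242*d(-9) = -242*8 = -1936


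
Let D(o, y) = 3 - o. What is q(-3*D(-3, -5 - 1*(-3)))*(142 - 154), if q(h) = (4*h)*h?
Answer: -15552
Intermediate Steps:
q(h) = 4*h²
q(-3*D(-3, -5 - 1*(-3)))*(142 - 154) = (4*(-3*(3 - 1*(-3)))²)*(142 - 154) = (4*(-3*(3 + 3))²)*(-12) = (4*(-3*6)²)*(-12) = (4*(-18)²)*(-12) = (4*324)*(-12) = 1296*(-12) = -15552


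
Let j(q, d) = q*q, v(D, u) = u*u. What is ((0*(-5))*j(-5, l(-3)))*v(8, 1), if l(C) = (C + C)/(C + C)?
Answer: 0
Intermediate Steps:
l(C) = 1 (l(C) = (2*C)/((2*C)) = (2*C)*(1/(2*C)) = 1)
v(D, u) = u²
j(q, d) = q²
((0*(-5))*j(-5, l(-3)))*v(8, 1) = ((0*(-5))*(-5)²)*1² = (0*25)*1 = 0*1 = 0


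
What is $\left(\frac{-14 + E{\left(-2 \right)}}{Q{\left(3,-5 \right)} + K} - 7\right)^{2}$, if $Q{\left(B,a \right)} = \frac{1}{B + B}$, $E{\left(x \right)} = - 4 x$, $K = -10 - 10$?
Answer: $\frac{635209}{14161} \approx 44.856$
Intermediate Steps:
$K = -20$
$Q{\left(B,a \right)} = \frac{1}{2 B}$
$\left(\frac{-14 + E{\left(-2 \right)}}{Q{\left(3,-5 \right)} + K} - 7\right)^{2} = \left(\frac{-14 - -8}{\frac{1}{2 \cdot 3} - 20} - 7\right)^{2} = \left(\frac{-14 + 8}{\frac{1}{2} \cdot \frac{1}{3} - 20} - 7\right)^{2} = \left(- \frac{6}{\frac{1}{6} - 20} - 7\right)^{2} = \left(- \frac{6}{- \frac{119}{6}} - 7\right)^{2} = \left(\left(-6\right) \left(- \frac{6}{119}\right) - 7\right)^{2} = \left(\frac{36}{119} - 7\right)^{2} = \left(- \frac{797}{119}\right)^{2} = \frac{635209}{14161}$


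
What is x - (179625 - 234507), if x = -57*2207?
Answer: -70917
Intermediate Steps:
x = -125799
x - (179625 - 234507) = -125799 - (179625 - 234507) = -125799 - 1*(-54882) = -125799 + 54882 = -70917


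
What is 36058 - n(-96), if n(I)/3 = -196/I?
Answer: 288415/8 ≈ 36052.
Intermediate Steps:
n(I) = -588/I (n(I) = 3*(-196/I) = -588/I)
36058 - n(-96) = 36058 - (-588)/(-96) = 36058 - (-588)*(-1)/96 = 36058 - 1*49/8 = 36058 - 49/8 = 288415/8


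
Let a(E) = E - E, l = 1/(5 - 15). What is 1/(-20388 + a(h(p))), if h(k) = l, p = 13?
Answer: -1/20388 ≈ -4.9048e-5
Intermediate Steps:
l = -⅒ (l = 1/(-10) = -⅒ ≈ -0.10000)
h(k) = -⅒
a(E) = 0
1/(-20388 + a(h(p))) = 1/(-20388 + 0) = 1/(-20388) = -1/20388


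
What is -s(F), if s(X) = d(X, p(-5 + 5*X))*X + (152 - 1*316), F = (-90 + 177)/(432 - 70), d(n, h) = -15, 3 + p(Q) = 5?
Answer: 60673/362 ≈ 167.60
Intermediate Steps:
p(Q) = 2 (p(Q) = -3 + 5 = 2)
F = 87/362 ≈ 0.24033
s(X) = -164 - 15*X (s(X) = -15*X + (152 - 1*316) = -15*X + (152 - 316) = -15*X - 164 = -164 - 15*X)
-s(F) = -(-164 - 15*87/362) = -(-164 - 1305/362) = -1*(-60673/362) = 60673/362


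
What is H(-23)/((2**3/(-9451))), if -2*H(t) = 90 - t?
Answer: 1067963/16 ≈ 66748.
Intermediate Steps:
H(t) = -45 + t/2 (H(t) = -(90 - t)/2 = -45 + t/2)
H(-23)/((2**3/(-9451))) = (-45 + (1/2)*(-23))/((2**3/(-9451))) = (-45 - 23/2)/((8*(-1/9451))) = -113/(2*(-8/9451)) = -113/2*(-9451/8) = 1067963/16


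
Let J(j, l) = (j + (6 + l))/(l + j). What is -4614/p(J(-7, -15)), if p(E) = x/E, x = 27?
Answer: -12304/99 ≈ -124.28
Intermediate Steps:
J(j, l) = (6 + j + l)/(j + l)
p(E) = 27/E
-4614/p(J(-7, -15)) = -4614*(6 - 7 - 15)/(27*(-7 - 15)) = -4614/(27/((-16/(-22)))) = -4614/(27/((-1/22*(-16)))) = -4614/(27/(8/11)) = -4614/(27*(11/8)) = -4614/297/8 = -4614*8/297 = -12304/99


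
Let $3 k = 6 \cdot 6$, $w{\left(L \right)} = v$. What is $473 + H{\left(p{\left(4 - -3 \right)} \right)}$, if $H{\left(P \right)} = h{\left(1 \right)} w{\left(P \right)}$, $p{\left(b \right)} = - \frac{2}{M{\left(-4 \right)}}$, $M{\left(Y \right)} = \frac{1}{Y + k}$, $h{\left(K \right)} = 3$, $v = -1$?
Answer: $470$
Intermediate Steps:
$w{\left(L \right)} = -1$
$k = 12$ ($k = \frac{6 \cdot 6}{3} = \frac{1}{3} \cdot 36 = 12$)
$M{\left(Y \right)} = \frac{1}{12 + Y}$ ($M{\left(Y \right)} = \frac{1}{Y + 12} = \frac{1}{12 + Y}$)
$p{\left(b \right)} = -16$ ($p{\left(b \right)} = - \frac{2}{\frac{1}{12 - 4}} = - \frac{2}{\frac{1}{8}} = - 2 \frac{1}{\frac{1}{8}} = \left(-2\right) 8 = -16$)
$H{\left(P \right)} = -3$ ($H{\left(P \right)} = 3 \left(-1\right) = -3$)
$473 + H{\left(p{\left(4 - -3 \right)} \right)} = 473 - 3 = 470$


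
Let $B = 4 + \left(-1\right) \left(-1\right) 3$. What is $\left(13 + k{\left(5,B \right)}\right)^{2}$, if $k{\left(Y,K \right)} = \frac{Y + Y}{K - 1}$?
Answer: $\frac{1936}{9} \approx 215.11$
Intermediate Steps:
$B = 7$ ($B = 4 + 1 \cdot 3 = 4 + 3 = 7$)
$k{\left(Y,K \right)} = \frac{2 Y}{-1 + K}$
$\left(13 + k{\left(5,B \right)}\right)^{2} = \left(13 + 2 \cdot 5 \frac{1}{-1 + 7}\right)^{2} = \left(13 + 2 \cdot 5 \cdot \frac{1}{6}\right)^{2} = \left(13 + \frac{5}{3}\right)^{2} = \left(\frac{44}{3}\right)^{2} = \frac{1936}{9}$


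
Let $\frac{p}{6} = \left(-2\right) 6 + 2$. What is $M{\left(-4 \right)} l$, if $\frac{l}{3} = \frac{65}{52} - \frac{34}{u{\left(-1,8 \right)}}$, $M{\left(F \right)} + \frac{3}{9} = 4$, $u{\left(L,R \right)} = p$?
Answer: $\frac{1199}{60} \approx 19.983$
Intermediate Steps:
$p = -60$ ($p = 6 \left(\left(-2\right) 6 + 2\right) = 6 \left(-12 + 2\right) = 6 \left(-10\right) = -60$)
$u{\left(L,R \right)} = -60$
$M{\left(F \right)} = \frac{11}{3}$ ($M{\left(F \right)} = - \frac{1}{3} + 4 = \frac{11}{3}$)
$l = \frac{109}{20}$ ($l = 3 \left(\frac{65}{52} - \frac{34}{-60}\right) = 3 \left(65 \cdot \frac{1}{52} - - \frac{17}{30}\right) = 3 \left(\frac{5}{4} + \frac{17}{30}\right) = 3 \cdot \frac{109}{60} = \frac{109}{20} \approx 5.45$)
$M{\left(-4 \right)} l = \frac{11}{3} \cdot \frac{109}{20} = \frac{1199}{60}$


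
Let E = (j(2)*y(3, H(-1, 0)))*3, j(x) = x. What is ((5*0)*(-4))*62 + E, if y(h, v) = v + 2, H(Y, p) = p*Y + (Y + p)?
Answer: 6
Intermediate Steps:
H(Y, p) = Y + p + Y*p (H(Y, p) = Y*p + (Y + p) = Y + p + Y*p)
y(h, v) = 2 + v
E = 6 (E = (2*(2 + (-1 + 0 - 1*0)))*3 = (2*(2 + (-1 + 0 + 0)))*3 = (2*(2 - 1))*3 = (2*1)*3 = 2*3 = 6)
((5*0)*(-4))*62 + E = ((5*0)*(-4))*62 + 6 = (0*(-4))*62 + 6 = 0*62 + 6 = 0 + 6 = 6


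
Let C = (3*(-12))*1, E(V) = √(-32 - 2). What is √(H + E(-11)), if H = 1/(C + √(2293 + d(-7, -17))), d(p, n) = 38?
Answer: √(-1/(36 - 3*√259) + I*√34) ≈ 1.7194 + 1.6956*I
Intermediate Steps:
E(V) = I*√34 (E(V) = √(-34) = I*√34)
C = -36 (C = -36*1 = -36)
H = 1/(-36 + 3*√259) (H = 1/(-36 + √(2293 + 38)) = 1/(-36 + √2331) = 1/(-36 + 3*√259) ≈ 0.081430)
√(H + E(-11)) = √((4/115 + √259/345) + I*√34) = √(4/115 + √259/345 + I*√34)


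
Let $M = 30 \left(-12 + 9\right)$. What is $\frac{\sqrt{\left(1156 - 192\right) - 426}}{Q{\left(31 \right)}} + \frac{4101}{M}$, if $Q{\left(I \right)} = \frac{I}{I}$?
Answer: $- \frac{1367}{30} + \sqrt{538} \approx -22.372$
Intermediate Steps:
$Q{\left(I \right)} = 1$
$M = -90$ ($M = 30 \left(-3\right) = -90$)
$\frac{\sqrt{\left(1156 - 192\right) - 426}}{Q{\left(31 \right)}} + \frac{4101}{M} = \frac{\sqrt{\left(1156 - 192\right) - 426}}{1} + \frac{4101}{-90} = \sqrt{964 - 426} \cdot 1 + 4101 \left(- \frac{1}{90}\right) = \sqrt{538} \cdot 1 - \frac{1367}{30} = \sqrt{538} - \frac{1367}{30} = - \frac{1367}{30} + \sqrt{538}$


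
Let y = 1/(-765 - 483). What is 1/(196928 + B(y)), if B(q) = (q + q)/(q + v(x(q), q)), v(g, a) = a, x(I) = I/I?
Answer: 1/196929 ≈ 5.0780e-6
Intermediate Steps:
y = -1/1248 (y = 1/(-1248) = -1/1248 ≈ -0.00080128)
x(I) = 1
B(q) = 1 (B(q) = (q + q)/(q + q) = (2*q)/((2*q)) = (2*q)*(1/(2*q)) = 1)
1/(196928 + B(y)) = 1/(196928 + 1) = 1/196929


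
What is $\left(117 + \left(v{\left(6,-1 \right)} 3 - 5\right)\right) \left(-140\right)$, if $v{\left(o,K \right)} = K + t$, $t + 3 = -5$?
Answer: $-11900$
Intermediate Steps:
$t = -8$ ($t = -3 - 5 = -8$)
$v{\left(o,K \right)} = -8 + K$ ($v{\left(o,K \right)} = K - 8 = -8 + K$)
$\left(117 + \left(v{\left(6,-1 \right)} 3 - 5\right)\right) \left(-140\right) = \left(117 + \left(\left(-8 - 1\right) 3 - 5\right)\right) \left(-140\right) = \left(117 - 32\right) \left(-140\right) = 85 \left(-140\right) = -11900$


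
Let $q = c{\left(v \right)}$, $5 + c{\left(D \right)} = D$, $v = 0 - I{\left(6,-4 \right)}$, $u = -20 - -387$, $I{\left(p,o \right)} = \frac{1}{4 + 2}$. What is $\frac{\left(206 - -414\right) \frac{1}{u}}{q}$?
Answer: $- \frac{120}{367} \approx -0.32698$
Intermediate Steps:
$I{\left(p,o \right)} = \frac{1}{6}$
$u = 367$ ($u = -20 + 387 = 367$)
$v = - \frac{1}{6}$ ($v = 0 - \frac{1}{6} = - \frac{1}{6} \approx -0.16667$)
$c{\left(D \right)} = -5 + D$
$q = - \frac{31}{6}$ ($q = -5 - \frac{1}{6} = - \frac{31}{6} \approx -5.1667$)
$\frac{\left(206 - -414\right) \frac{1}{u}}{q} = \frac{\left(206 - -414\right) \frac{1}{367}}{- \frac{31}{6}} = \left(206 + 414\right) \frac{1}{367} \left(- \frac{6}{31}\right) = 620 \cdot \frac{1}{367} \left(- \frac{6}{31}\right) = \frac{620}{367} \left(- \frac{6}{31}\right) = - \frac{120}{367}$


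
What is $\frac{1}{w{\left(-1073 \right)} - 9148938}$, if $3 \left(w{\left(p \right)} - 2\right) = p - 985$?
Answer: $- \frac{1}{9149622} \approx -1.0929 \cdot 10^{-7}$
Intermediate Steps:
$w{\left(p \right)} = - \frac{979}{3} + \frac{p}{3}$ ($w{\left(p \right)} = 2 + \frac{p - 985}{3} = 2 + \frac{-985 + p}{3} = 2 + \left(- \frac{985}{3} + \frac{p}{3}\right) = - \frac{979}{3} + \frac{p}{3}$)
$\frac{1}{w{\left(-1073 \right)} - 9148938} = \frac{1}{\left(- \frac{979}{3} + \frac{1}{3} \left(-1073\right)\right) - 9148938} = \frac{1}{\left(- \frac{979}{3} - \frac{1073}{3}\right) - 9148938} = \frac{1}{-684 - 9148938} = \frac{1}{-9149622} = - \frac{1}{9149622}$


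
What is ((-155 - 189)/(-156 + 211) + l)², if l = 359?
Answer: 376398801/3025 ≈ 1.2443e+5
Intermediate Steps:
((-155 - 189)/(-156 + 211) + l)² = ((-155 - 189)/(-156 + 211) + 359)² = (-344/55 + 359)² = (19401/55)² = 376398801/3025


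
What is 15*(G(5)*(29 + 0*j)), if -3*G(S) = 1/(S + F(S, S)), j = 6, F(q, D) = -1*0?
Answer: -29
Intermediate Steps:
F(q, D) = 0
G(S) = -1/(3*S) (G(S) = -1/(3*(S + 0)) = -1/(3*S))
15*(G(5)*(29 + 0*j)) = 15*((-⅓/5)*(29 + 0*6)) = 15*((-⅓*⅕)*(29 + 0)) = 15*(-1/15*29) = 15*(-29/15) = -29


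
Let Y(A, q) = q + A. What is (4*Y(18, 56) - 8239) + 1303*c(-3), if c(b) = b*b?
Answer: 3784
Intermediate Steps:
Y(A, q) = A + q
c(b) = b²
(4*Y(18, 56) - 8239) + 1303*c(-3) = (4*(18 + 56) - 8239) + 1303*(-3)² = (4*74 - 8239) + 1303*9 = (296 - 8239) + 11727 = -7943 + 11727 = 3784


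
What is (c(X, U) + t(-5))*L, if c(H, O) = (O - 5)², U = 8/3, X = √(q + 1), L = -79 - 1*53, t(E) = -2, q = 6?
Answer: -1364/3 ≈ -454.67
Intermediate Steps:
L = -132 (L = -79 - 53 = -132)
X = √7 (X = √(6 + 1) = √7 ≈ 2.6458)
U = 8/3 (U = 8*(⅓) = 8/3 ≈ 2.6667)
c(H, O) = (-5 + O)²
(c(X, U) + t(-5))*L = ((-5 + 8/3)² - 2)*(-132) = ((-7/3)² - 2)*(-132) = (49/9 - 2)*(-132) = (31/9)*(-132) = -1364/3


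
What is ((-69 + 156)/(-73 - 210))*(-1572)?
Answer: 136764/283 ≈ 483.27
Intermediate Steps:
((-69 + 156)/(-73 - 210))*(-1572) = (87/(-283))*(-1572) = (87*(-1/283))*(-1572) = -87/283*(-1572) = 136764/283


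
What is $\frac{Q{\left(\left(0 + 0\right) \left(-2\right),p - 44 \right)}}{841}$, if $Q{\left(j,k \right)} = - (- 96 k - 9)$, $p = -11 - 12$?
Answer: $- \frac{6423}{841} \approx -7.6373$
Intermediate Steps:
$p = -23$
$Q{\left(j,k \right)} = 9 + 96 k$ ($Q{\left(j,k \right)} = - (-9 - 96 k) = 9 + 96 k$)
$\frac{Q{\left(\left(0 + 0\right) \left(-2\right),p - 44 \right)}}{841} = \frac{9 + 96 \left(-23 - 44\right)}{841} = \left(9 + 96 \left(-23 - 44\right)\right) \frac{1}{841} = \left(9 + 96 \left(-67\right)\right) \frac{1}{841} = \left(9 - 6432\right) \frac{1}{841} = \left(-6423\right) \frac{1}{841} = - \frac{6423}{841}$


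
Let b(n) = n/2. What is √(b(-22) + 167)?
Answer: 2*√39 ≈ 12.490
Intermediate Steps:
b(n) = n/2 (b(n) = n*(½) = n/2)
√(b(-22) + 167) = √((½)*(-22) + 167) = √(-11 + 167) = √156 = 2*√39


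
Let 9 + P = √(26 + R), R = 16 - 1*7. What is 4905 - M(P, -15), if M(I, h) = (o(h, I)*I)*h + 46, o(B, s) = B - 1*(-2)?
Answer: 6614 - 195*√35 ≈ 5460.4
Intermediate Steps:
o(B, s) = 2 + B (o(B, s) = B + 2 = 2 + B)
R = 9 (R = 16 - 7 = 9)
P = -9 + √35 (P = -9 + √(26 + 9) = -9 + √35 ≈ -3.0839)
M(I, h) = 46 + I*h*(2 + h) (M(I, h) = ((2 + h)*I)*h + 46 = (I*(2 + h))*h + 46 = I*h*(2 + h) + 46 = 46 + I*h*(2 + h))
4905 - M(P, -15) = 4905 - (46 + (-9 + √35)*(-15)*(2 - 15)) = 4905 - (46 + (-9 + √35)*(-15)*(-13)) = 4905 - (46 + (-1755 + 195*√35)) = 4905 - (-1709 + 195*√35) = 4905 + (1709 - 195*√35) = 6614 - 195*√35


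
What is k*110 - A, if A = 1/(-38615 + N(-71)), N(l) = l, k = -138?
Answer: -587253479/38686 ≈ -15180.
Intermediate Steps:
A = -1/38686 (A = 1/(-38615 - 71) = 1/(-38686) = -1/38686 ≈ -2.5849e-5)
k*110 - A = -138*110 - 1*(-1/38686) = -15180 + 1/38686 = -587253479/38686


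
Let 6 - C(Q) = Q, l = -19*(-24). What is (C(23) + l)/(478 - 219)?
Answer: 439/259 ≈ 1.6950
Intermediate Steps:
l = 456
C(Q) = 6 - Q
(C(23) + l)/(478 - 219) = ((6 - 1*23) + 456)/(478 - 219) = ((6 - 23) + 456)/259 = (-17 + 456)*(1/259) = 439*(1/259) = 439/259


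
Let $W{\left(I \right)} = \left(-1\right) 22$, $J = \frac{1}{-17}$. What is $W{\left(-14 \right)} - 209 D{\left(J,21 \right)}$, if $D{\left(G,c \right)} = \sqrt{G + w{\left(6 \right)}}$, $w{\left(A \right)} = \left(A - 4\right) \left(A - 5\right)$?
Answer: $-22 - \frac{209 \sqrt{561}}{17} \approx -313.19$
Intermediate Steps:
$J = - \frac{1}{17} \approx -0.058824$
$W{\left(I \right)} = -22$
$w{\left(A \right)} = \left(-5 + A\right) \left(-4 + A\right)$ ($w{\left(A \right)} = \left(-4 + A\right) \left(-5 + A\right) = \left(-5 + A\right) \left(-4 + A\right)$)
$D{\left(G,c \right)} = \sqrt{2 + G}$ ($D{\left(G,c \right)} = \sqrt{G + \left(20 + 6^{2} - 54\right)} = \sqrt{G + \left(20 + 36 - 54\right)} = \sqrt{G + 2} = \sqrt{2 + G}$)
$W{\left(-14 \right)} - 209 D{\left(J,21 \right)} = -22 - 209 \sqrt{2 - \frac{1}{17}} = -22 - 209 \sqrt{\frac{33}{17}} = -22 - 209 \frac{\sqrt{561}}{17} = -22 - \frac{209 \sqrt{561}}{17}$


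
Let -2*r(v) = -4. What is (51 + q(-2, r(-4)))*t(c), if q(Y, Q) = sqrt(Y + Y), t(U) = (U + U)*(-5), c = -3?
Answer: 1530 + 60*I ≈ 1530.0 + 60.0*I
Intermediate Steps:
r(v) = 2 (r(v) = -1/2*(-4) = 2)
t(U) = -10*U (t(U) = (2*U)*(-5) = -10*U)
q(Y, Q) = sqrt(2)*sqrt(Y) (q(Y, Q) = sqrt(2*Y) = sqrt(2)*sqrt(Y))
(51 + q(-2, r(-4)))*t(c) = (51 + sqrt(2)*sqrt(-2))*(-10*(-3)) = (51 + sqrt(2)*(I*sqrt(2)))*30 = (51 + 2*I)*30 = 1530 + 60*I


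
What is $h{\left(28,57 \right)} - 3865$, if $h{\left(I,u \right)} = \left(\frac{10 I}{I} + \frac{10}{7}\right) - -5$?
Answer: $- \frac{26940}{7} \approx -3848.6$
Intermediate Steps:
$h{\left(I,u \right)} = \frac{115}{7}$ ($h{\left(I,u \right)} = \left(10 + 10 \cdot \frac{1}{7}\right) + 5 = \left(10 + \frac{10}{7}\right) + 5 = \frac{80}{7} + 5 = \frac{115}{7}$)
$h{\left(28,57 \right)} - 3865 = \frac{115}{7} - 3865 = - \frac{26940}{7}$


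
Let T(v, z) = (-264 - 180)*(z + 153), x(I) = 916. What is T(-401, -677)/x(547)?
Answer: 58164/229 ≈ 253.99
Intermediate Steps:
T(v, z) = -67932 - 444*z (T(v, z) = -444*(153 + z) = -67932 - 444*z)
T(-401, -677)/x(547) = (-67932 - 444*(-677))/916 = (-67932 + 300588)*(1/916) = 232656*(1/916) = 58164/229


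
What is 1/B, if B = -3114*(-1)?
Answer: 1/3114 ≈ 0.00032113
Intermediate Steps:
B = 3114
1/B = 1/3114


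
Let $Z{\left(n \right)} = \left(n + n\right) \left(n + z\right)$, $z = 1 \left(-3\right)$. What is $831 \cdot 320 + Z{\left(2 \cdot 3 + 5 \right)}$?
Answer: $266096$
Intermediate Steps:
$z = -3$
$Z{\left(n \right)} = 2 n \left(-3 + n\right)$ ($Z{\left(n \right)} = \left(n + n\right) \left(n - 3\right) = 2 n \left(-3 + n\right)$)
$831 \cdot 320 + Z{\left(2 \cdot 3 + 5 \right)} = 831 \cdot 320 + 2 \left(2 \cdot 3 + 5\right) \left(-3 + \left(2 \cdot 3 + 5\right)\right) = 265920 + 2 \left(6 + 5\right) \left(-3 + \left(6 + 5\right)\right) = 265920 + 2 \cdot 11 \left(-3 + 11\right) = 265920 + 2 \cdot 11 \cdot 8 = 265920 + 176 = 266096$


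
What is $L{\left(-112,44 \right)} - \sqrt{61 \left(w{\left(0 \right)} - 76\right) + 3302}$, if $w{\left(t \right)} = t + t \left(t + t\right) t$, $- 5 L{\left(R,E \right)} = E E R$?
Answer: $\frac{216832}{5} - i \sqrt{1334} \approx 43366.0 - 36.524 i$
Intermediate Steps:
$L{\left(R,E \right)} = - \frac{R E^{2}}{5}$ ($L{\left(R,E \right)} = - \frac{E E R}{5} = - \frac{E^{2} R}{5} = - \frac{R E^{2}}{5}$)
$w{\left(t \right)} = t + 2 t^{3}$ ($w{\left(t \right)} = t + t 2 t t = t + 2 t^{2} t = t + 2 t^{3}$)
$L{\left(-112,44 \right)} - \sqrt{61 \left(w{\left(0 \right)} - 76\right) + 3302} = \left(- \frac{1}{5}\right) \left(-112\right) 44^{2} - \sqrt{61 \left(\left(0 + 2 \cdot 0^{3}\right) - 76\right) + 3302} = \left(- \frac{1}{5}\right) \left(-112\right) 1936 - \sqrt{61 \left(\left(0 + 2 \cdot 0\right) - 76\right) + 3302} = \frac{216832}{5} - \sqrt{61 \left(\left(0 + 0\right) - 76\right) + 3302} = \frac{216832}{5} - \sqrt{61 \left(0 - 76\right) + 3302} = \frac{216832}{5} - \sqrt{61 \left(-76\right) + 3302} = \frac{216832}{5} - \sqrt{-4636 + 3302} = \frac{216832}{5} - \sqrt{-1334} = \frac{216832}{5} - i \sqrt{1334}$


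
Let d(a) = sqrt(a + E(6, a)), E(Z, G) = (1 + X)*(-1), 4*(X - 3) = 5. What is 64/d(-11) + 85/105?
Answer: 17/21 - 128*I*sqrt(65)/65 ≈ 0.80952 - 15.876*I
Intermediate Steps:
X = 17/4 (X = 3 + (1/4)*5 = 3 + 5/4 = 17/4 ≈ 4.2500)
E(Z, G) = -21/4 (E(Z, G) = (1 + 17/4)*(-1) = (21/4)*(-1) = -21/4)
d(a) = sqrt(-21/4 + a) (d(a) = sqrt(a - 21/4) = sqrt(-21/4 + a))
64/d(-11) + 85/105 = 64/((sqrt(-21 + 4*(-11))/2)) + 85/105 = 64/((sqrt(-21 - 44)/2)) + 85*(1/105) = 64/((sqrt(-65)/2)) + 17/21 = 64/(((I*sqrt(65))/2)) + 17/21 = 64/((I*sqrt(65)/2)) + 17/21 = 64*(-2*I*sqrt(65)/65) + 17/21 = -128*I*sqrt(65)/65 + 17/21 = 17/21 - 128*I*sqrt(65)/65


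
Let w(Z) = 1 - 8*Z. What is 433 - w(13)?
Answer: 536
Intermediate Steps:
433 - w(13) = 433 - (1 - 8*13) = 433 - (1 - 104) = 433 - 1*(-103) = 433 + 103 = 536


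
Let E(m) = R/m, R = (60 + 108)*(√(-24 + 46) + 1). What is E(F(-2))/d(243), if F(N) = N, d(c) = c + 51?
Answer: -2/7 - 2*√22/7 ≈ -1.6258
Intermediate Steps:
R = 168 + 168*√22 (R = 168*(√22 + 1) = 168*(1 + √22) = 168 + 168*√22 ≈ 955.99)
d(c) = 51 + c
E(m) = (168 + 168*√22)/m
E(F(-2))/d(243) = (168*(1 + √22)/(-2))/(51 + 243) = (168*(-½)*(1 + √22))/294 = (-84 - 84*√22)*(1/294) = -2/7 - 2*√22/7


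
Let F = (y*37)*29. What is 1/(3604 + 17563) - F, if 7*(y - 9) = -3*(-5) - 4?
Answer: -1680702127/148169 ≈ -11343.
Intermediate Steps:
y = 74/7 (y = 9 + (-3*(-5) - 4)/7 = 9 + (15 - 4)/7 = 9 + (⅐)*11 = 9 + 11/7 = 74/7 ≈ 10.571)
F = 79402/7 (F = ((74/7)*37)*29 = (2738/7)*29 = 79402/7 ≈ 11343.)
1/(3604 + 17563) - F = 1/(3604 + 17563) - 1*79402/7 = 1/21167 - 79402/7 = -1680702127/148169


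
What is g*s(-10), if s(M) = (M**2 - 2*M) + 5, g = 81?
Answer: 10125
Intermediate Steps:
s(M) = 5 + M**2 - 2*M
g*s(-10) = 81*(5 + (-10)**2 - 2*(-10)) = 81*(5 + 100 + 20) = 81*125 = 10125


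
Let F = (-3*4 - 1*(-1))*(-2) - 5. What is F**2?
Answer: 289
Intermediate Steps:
F = 17 (F = (-12 + 1)*(-2) - 5 = -11*(-2) - 5 = 22 - 5 = 17)
F**2 = 17**2 = 289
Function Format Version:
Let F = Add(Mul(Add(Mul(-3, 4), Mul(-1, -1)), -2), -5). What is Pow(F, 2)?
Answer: 289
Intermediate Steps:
F = 17 (F = Add(Mul(Add(-12, 1), -2), -5) = Add(Mul(-11, -2), -5) = Add(22, -5) = 17)
Pow(F, 2) = Pow(17, 2) = 289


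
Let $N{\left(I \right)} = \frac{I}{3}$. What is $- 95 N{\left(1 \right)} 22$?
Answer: $- \frac{2090}{3} \approx -696.67$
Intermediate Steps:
$N{\left(I \right)} = \frac{I}{3}$ ($N{\left(I \right)} = I \frac{1}{3} = \frac{I}{3}$)
$- 95 N{\left(1 \right)} 22 = - 95 \cdot \frac{1}{3} \cdot 1 \cdot 22 = \left(-95\right) \frac{1}{3} \cdot 22 = \left(- \frac{95}{3}\right) 22 = - \frac{2090}{3}$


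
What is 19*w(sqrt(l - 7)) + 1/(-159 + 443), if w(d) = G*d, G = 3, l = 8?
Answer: 16189/284 ≈ 57.004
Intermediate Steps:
w(d) = 3*d
19*w(sqrt(l - 7)) + 1/(-159 + 443) = 19*(3*sqrt(8 - 7)) + 1/(-159 + 443) = 19*(3*sqrt(1)) + 1/284 = 19*(3*1) + 1/284 = 19*3 + 1/284 = 57 + 1/284 = 16189/284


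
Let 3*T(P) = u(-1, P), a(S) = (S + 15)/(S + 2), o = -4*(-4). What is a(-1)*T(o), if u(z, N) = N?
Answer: 224/3 ≈ 74.667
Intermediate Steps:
o = 16
a(S) = (15 + S)/(2 + S)
T(P) = P/3
a(-1)*T(o) = ((15 - 1)/(2 - 1))*((⅓)*16) = (14/1)*(16/3) = (1*14)*(16/3) = 14*(16/3) = 224/3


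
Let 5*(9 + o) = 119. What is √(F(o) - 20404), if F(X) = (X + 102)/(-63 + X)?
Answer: 2*I*√296306367/241 ≈ 142.85*I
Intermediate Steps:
o = 74/5 (o = -9 + (⅕)*119 = -9 + 119/5 = 74/5 ≈ 14.800)
F(X) = (102 + X)/(-63 + X)
√(F(o) - 20404) = √((102 + 74/5)/(-63 + 74/5) - 20404) = √((584/5)/(-241/5) - 20404) = √(-5/241*584/5 - 20404) = √(-584/241 - 20404) = √(-4917948/241) = 2*I*√296306367/241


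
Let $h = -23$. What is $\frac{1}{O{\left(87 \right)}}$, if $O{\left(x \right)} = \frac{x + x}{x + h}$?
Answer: $\frac{32}{87} \approx 0.36782$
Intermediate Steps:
$O{\left(x \right)} = \frac{2 x}{-23 + x}$ ($O{\left(x \right)} = \frac{x + x}{x - 23} = \frac{2 x}{-23 + x}$)
$\frac{1}{O{\left(87 \right)}} = \frac{1}{2 \cdot 87 \frac{1}{-23 + 87}} = \frac{1}{2 \cdot 87 \cdot \frac{1}{64}} = \frac{1}{\frac{87}{32}} = \frac{32}{87}$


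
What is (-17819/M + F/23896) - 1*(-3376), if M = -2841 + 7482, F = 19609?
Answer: 374068112881/110901336 ≈ 3373.0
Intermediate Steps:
M = 4641
(-17819/M + F/23896) - 1*(-3376) = (-17819/4641 + 19609/23896) - 1*(-3376) = (-17819*1/4641 + 19609*(1/23896)) + 3376 = (-17819/4641 + 19609/23896) + 3376 = -334797455/110901336 + 3376 = 374068112881/110901336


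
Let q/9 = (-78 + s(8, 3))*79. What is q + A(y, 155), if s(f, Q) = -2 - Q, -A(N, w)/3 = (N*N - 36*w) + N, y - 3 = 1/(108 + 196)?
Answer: -3910034931/92416 ≈ -42309.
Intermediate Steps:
y = 913/304 (y = 3 + 1/(108 + 196) = 3 + 1/304 = 913/304 ≈ 3.0033)
A(N, w) = -3*N - 3*N² + 108*w (A(N, w) = -3*((N*N - 36*w) + N) = -3*((N² - 36*w) + N) = -3*(N + N² - 36*w) = -3*N - 3*N² + 108*w)
q = -59013 (q = 9*((-78 + (-2 - 1*3))*79) = 9*((-78 + (-2 - 3))*79) = 9*((-78 - 5)*79) = 9*(-83*79) = 9*(-6557) = -59013)
q + A(y, 155) = -59013 + (-3*913/304 - 3*(913/304)² + 108*155) = -59013 + (-2739/304 - 3*833569/92416 + 16740) = -59013 + (-2739/304 - 2500707/92416 + 16740) = -59013 + 1543710477/92416 = -3910034931/92416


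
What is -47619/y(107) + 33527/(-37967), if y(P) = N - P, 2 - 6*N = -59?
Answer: 10828224251/22058827 ≈ 490.88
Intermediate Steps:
N = 61/6 (N = 1/3 - 1/6*(-59) = 1/3 + 59/6 = 61/6 ≈ 10.167)
y(P) = 61/6 - P
-47619/y(107) + 33527/(-37967) = -47619/(61/6 - 1*107) + 33527/(-37967) = -47619/(61/6 - 107) + 33527*(-1/37967) = -47619/(-581/6) - 33527/37967 = -47619*(-6/581) - 33527/37967 = 285714/581 - 33527/37967 = 10828224251/22058827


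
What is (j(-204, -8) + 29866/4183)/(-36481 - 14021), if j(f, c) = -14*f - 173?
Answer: -11252855/211249866 ≈ -0.053268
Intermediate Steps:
j(f, c) = -173 - 14*f
(j(-204, -8) + 29866/4183)/(-36481 - 14021) = ((-173 - 14*(-204)) + 29866/4183)/(-36481 - 14021) = ((-173 + 2856) + 29866*(1/4183))/(-50502) = (2683 + 29866/4183)*(-1/50502) = (11252855/4183)*(-1/50502) = -11252855/211249866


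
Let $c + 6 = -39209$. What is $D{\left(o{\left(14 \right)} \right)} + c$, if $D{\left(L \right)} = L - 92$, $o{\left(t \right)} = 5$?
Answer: $-39302$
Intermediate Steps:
$D{\left(L \right)} = -92 + L$
$c = -39215$ ($c = -6 - 39209 = -39215$)
$D{\left(o{\left(14 \right)} \right)} + c = \left(-92 + 5\right) - 39215 = -87 - 39215 = -39302$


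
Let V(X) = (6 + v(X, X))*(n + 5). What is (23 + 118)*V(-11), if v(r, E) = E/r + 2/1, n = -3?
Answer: 2538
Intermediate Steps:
v(r, E) = 2 + E/r (v(r, E) = E/r + 2*1 = E/r + 2 = 2 + E/r)
V(X) = 18 (V(X) = (6 + (2 + X/X))*(-3 + 5) = (6 + (2 + 1))*2 = (6 + 3)*2 = 9*2 = 18)
(23 + 118)*V(-11) = (23 + 118)*18 = 141*18 = 2538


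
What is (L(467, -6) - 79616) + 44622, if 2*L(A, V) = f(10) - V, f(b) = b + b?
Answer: -34981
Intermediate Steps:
f(b) = 2*b
L(A, V) = 10 - V/2 (L(A, V) = (2*10 - V)/2 = (20 - V)/2 = 10 - V/2)
(L(467, -6) - 79616) + 44622 = ((10 - ½*(-6)) - 79616) + 44622 = ((10 + 3) - 79616) + 44622 = (13 - 79616) + 44622 = -79603 + 44622 = -34981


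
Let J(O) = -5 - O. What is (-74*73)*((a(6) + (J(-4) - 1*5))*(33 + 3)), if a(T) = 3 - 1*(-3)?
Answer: 0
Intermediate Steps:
a(T) = 6 (a(T) = 3 + 3 = 6)
(-74*73)*((a(6) + (J(-4) - 1*5))*(33 + 3)) = (-74*73)*((6 + ((-5 - 1*(-4)) - 1*5))*(33 + 3)) = -5402*(6 + ((-5 + 4) - 5))*36 = -5402*(6 + (-1 - 5))*36 = -5402*(6 - 6)*36 = -0*36 = -5402*0 = 0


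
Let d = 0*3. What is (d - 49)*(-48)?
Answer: 2352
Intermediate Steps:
d = 0
(d - 49)*(-48) = (0 - 49)*(-48) = -49*(-48) = 2352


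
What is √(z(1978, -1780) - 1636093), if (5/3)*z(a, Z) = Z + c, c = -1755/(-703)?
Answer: I*√809098960390/703 ≈ 1279.5*I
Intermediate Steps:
c = 1755/703 (c = -1755*(-1/703) = 1755/703 ≈ 2.4964)
z(a, Z) = 1053/703 + 3*Z/5 (z(a, Z) = 3*(Z + 1755/703)/5 = 3*(1755/703 + Z)/5 = 1053/703 + 3*Z/5)
√(z(1978, -1780) - 1636093) = √((1053/703 + (⅗)*(-1780)) - 1636093) = √((1053/703 - 1068) - 1636093) = √(-749751/703 - 1636093) = √(-1150923130/703) = I*√809098960390/703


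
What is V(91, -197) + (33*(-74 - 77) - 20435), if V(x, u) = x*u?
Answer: -43345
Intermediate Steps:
V(x, u) = u*x
V(91, -197) + (33*(-74 - 77) - 20435) = -197*91 + (33*(-74 - 77) - 20435) = -17927 + (33*(-151) - 20435) = -17927 + (-4983 - 20435) = -17927 - 25418 = -43345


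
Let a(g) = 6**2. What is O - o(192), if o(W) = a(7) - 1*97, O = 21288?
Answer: 21349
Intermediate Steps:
a(g) = 36
o(W) = -61 (o(W) = 36 - 1*97 = 36 - 97 = -61)
O - o(192) = 21288 - 1*(-61) = 21288 + 61 = 21349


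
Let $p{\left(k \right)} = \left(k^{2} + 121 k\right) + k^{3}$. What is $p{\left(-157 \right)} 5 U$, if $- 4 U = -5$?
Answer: $- \frac{96606025}{4} \approx -2.4152 \cdot 10^{7}$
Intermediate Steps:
$p{\left(k \right)} = k^{2} + k^{3} + 121 k$
$U = \frac{5}{4}$ ($U = \left(- \frac{1}{4}\right) \left(-5\right) = \frac{5}{4} \approx 1.25$)
$p{\left(-157 \right)} 5 U = - 157 \left(121 - 157 + \left(-157\right)^{2}\right) 5 \cdot \frac{5}{4} = - 157 \left(121 - 157 + 24649\right) \frac{25}{4} = \left(-157\right) 24613 \cdot \frac{25}{4} = \left(-3864241\right) \frac{25}{4} = - \frac{96606025}{4}$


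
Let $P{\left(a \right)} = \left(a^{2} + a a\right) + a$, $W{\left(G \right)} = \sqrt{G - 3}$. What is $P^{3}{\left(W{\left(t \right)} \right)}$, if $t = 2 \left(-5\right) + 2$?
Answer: $-9922 + 1441 i \sqrt{11} \approx -9922.0 + 4779.3 i$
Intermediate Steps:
$t = -8$ ($t = -10 + 2 = -8$)
$W{\left(G \right)} = \sqrt{-3 + G}$
$P{\left(a \right)} = a + 2 a^{2}$ ($P{\left(a \right)} = \left(a^{2} + a^{2}\right) + a = 2 a^{2} + a = a + 2 a^{2}$)
$P^{3}{\left(W{\left(t \right)} \right)} = \left(\sqrt{-3 - 8} \left(1 + 2 \sqrt{-3 - 8}\right)\right)^{3} = \left(\sqrt{-11} \left(1 + 2 \sqrt{-11}\right)\right)^{3} = \left(i \sqrt{11} \left(1 + 2 i \sqrt{11}\right)\right)^{3} = - 11 i \sqrt{11} \left(1 + 2 i \sqrt{11}\right)^{3}$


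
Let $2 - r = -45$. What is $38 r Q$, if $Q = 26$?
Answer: $46436$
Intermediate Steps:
$r = 47$ ($r = 2 - -45 = 2 + 45 = 47$)
$38 r Q = 38 \cdot 47 \cdot 26 = 1786 \cdot 26 = 46436$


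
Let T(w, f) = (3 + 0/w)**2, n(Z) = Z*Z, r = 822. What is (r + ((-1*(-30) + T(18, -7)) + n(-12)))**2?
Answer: 1010025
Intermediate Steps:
n(Z) = Z**2
T(w, f) = 9 (T(w, f) = (3 + 0)**2 = 3**2 = 9)
(r + ((-1*(-30) + T(18, -7)) + n(-12)))**2 = (822 + ((-1*(-30) + 9) + (-12)**2))**2 = (822 + ((30 + 9) + 144))**2 = (822 + (39 + 144))**2 = (822 + 183)**2 = 1005**2 = 1010025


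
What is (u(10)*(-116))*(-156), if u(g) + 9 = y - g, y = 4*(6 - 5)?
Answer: -271440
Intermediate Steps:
y = 4 (y = 4*1 = 4)
u(g) = -5 - g (u(g) = -9 + (4 - g) = -5 - g)
(u(10)*(-116))*(-156) = ((-5 - 1*10)*(-116))*(-156) = ((-5 - 10)*(-116))*(-156) = -15*(-116)*(-156) = 1740*(-156) = -271440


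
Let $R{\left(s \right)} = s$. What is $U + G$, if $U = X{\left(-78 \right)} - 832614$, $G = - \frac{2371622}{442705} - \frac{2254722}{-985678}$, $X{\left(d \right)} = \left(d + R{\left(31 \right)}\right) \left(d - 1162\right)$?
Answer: $- \frac{168946634693284683}{218182289495} \approx -7.7434 \cdot 10^{5}$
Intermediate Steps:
$X{\left(d \right)} = \left(-1162 + d\right) \left(31 + d\right)$ ($X{\left(d \right)} = \left(d + 31\right) \left(d - 1162\right) = \left(31 + d\right) \left(-1162 + d\right) = \left(-1162 + d\right) \left(31 + d\right)$)
$G = - \frac{669739463353}{218182289495}$ ($G = \left(-2371622\right) \frac{1}{442705} - - \frac{1127361}{492839} = - \frac{2371622}{442705} + \frac{1127361}{492839} = - \frac{669739463353}{218182289495} \approx -3.0696$)
$U = -774334$ ($U = \left(-36022 + \left(-78\right)^{2} - -88218\right) - 832614 = \left(-36022 + 6084 + 88218\right) - 832614 = 58280 - 832614 = -774334$)
$U + G = -774334 - \frac{669739463353}{218182289495} = - \frac{168946634693284683}{218182289495}$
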